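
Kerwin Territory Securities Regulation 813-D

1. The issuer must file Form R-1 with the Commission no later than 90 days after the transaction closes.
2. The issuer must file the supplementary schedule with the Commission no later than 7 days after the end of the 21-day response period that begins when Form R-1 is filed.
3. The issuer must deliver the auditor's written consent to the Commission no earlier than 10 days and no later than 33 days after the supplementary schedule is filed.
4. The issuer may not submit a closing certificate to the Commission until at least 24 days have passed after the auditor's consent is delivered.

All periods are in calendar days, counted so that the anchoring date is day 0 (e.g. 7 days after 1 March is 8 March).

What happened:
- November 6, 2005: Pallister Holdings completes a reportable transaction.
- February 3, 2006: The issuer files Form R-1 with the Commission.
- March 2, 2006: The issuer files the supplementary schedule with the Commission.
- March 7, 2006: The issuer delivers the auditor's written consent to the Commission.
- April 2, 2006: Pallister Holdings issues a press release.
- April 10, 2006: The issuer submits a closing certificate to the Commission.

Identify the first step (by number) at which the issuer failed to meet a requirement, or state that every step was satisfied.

Step 1: 90 days after November 6, 2005 (when the transaction closes) is February 4, 2006; February 3, 2006 is within that limit.
Step 2: 7 days after February 24, 2006 (end of the 21-day response period, which began when Form R-1 is filed on February 3, 2006) is March 3, 2006; March 2, 2006 is within that limit.
Step 3: the window is 10–33 days after March 2, 2006 (when the supplementary schedule is filed), so March 12, 2006 through April 4, 2006; done March 7, 2006 — 5 days before the window opened.
No need to go further; step 3 was not satisfied.

Step 3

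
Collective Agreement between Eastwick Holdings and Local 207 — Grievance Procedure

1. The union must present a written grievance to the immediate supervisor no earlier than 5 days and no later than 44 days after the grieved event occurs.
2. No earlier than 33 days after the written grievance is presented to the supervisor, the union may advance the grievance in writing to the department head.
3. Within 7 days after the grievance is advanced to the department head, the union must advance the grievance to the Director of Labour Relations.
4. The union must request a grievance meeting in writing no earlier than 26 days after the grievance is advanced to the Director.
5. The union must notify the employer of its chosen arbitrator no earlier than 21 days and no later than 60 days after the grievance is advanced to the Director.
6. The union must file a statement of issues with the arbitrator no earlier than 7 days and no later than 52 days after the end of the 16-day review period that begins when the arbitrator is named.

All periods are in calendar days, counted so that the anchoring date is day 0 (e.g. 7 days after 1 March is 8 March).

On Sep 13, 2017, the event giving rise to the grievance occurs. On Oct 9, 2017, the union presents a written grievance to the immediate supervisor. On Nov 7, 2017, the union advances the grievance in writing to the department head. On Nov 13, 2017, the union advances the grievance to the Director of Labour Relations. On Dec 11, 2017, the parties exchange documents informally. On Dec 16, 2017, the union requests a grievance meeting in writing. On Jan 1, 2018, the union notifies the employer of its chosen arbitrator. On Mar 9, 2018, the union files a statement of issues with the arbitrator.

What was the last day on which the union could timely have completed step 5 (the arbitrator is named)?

Step 5 runs from Nov 13, 2017, when the grievance is advanced to the Director. The window is 21–60 days after Nov 13, 2017; it closes on Jan 12, 2018.

Jan 12, 2018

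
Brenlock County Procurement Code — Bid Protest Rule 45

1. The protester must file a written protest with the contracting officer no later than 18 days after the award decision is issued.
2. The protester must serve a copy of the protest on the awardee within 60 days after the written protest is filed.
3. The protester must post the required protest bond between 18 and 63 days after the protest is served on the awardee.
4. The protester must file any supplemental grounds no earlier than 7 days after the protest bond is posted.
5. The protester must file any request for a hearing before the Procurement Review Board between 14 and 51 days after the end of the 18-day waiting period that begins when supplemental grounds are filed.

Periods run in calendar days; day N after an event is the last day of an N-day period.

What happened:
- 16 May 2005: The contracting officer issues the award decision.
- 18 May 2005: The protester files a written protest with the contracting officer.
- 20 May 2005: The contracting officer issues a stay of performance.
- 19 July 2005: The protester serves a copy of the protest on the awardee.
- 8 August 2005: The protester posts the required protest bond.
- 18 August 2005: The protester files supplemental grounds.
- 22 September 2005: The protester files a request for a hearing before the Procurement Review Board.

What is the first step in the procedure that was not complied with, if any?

Step 1 — counting 18 days from 16 May 2005 (when the award decision is issued) gives a deadline of 3 June 2005; done 18 May 2005 — timely.
Step 2 — counting 60 days from 18 May 2005 (when the written protest is filed) gives a deadline of 17 July 2005; 19 July 2005 misses that deadline by 2 days.
No need to go further; step 2 was not satisfied.

Step 2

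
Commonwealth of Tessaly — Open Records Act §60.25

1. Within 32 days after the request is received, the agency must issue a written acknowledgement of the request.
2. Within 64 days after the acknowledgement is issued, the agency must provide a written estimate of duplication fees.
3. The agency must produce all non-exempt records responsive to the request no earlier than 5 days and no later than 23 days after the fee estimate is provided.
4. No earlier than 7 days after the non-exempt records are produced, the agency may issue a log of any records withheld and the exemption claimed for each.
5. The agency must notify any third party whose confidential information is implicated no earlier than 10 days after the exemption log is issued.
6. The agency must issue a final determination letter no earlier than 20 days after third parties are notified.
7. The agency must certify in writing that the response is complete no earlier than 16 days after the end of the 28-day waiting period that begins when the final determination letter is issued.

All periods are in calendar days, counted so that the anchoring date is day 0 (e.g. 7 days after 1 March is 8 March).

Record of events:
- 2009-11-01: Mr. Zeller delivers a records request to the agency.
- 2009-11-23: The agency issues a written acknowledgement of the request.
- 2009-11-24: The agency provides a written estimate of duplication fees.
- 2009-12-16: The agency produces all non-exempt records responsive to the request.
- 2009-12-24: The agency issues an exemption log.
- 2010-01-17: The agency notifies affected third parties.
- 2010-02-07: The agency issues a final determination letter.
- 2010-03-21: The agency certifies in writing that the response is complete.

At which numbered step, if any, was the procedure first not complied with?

Step 1: 32 days after 2009-11-01 (when the request is received) is 2009-12-03; 2009-11-23 is within that limit.
Step 2: 64 days after 2009-11-23 (when the acknowledgement is issued) is 2010-01-26; 2009-11-24 is within that limit.
Step 3: the window is 5–23 days after 2009-11-24 (when the fee estimate is provided), so 2009-11-29 through 2009-12-17; done 2009-12-16, which is between those dates.
Step 4: the earliest permitted date is 7 days after 2009-12-16 (when the non-exempt records are produced), i.e. 2009-12-23; done 2009-12-24 — permitted.
Step 5: the earliest permitted date is 10 days after 2009-12-24 (when the exemption log is issued), i.e. 2010-01-03; done 2010-01-17, after the minimum wait.
Step 6: the earliest permitted date is 20 days after 2010-01-17 (when third parties are notified), i.e. 2010-02-06; done 2010-02-07, after the minimum wait.
Step 7: the earliest permitted date is 16 days after 2010-03-07 (end of the 28-day waiting period, which began when the final determination letter is issued on 2010-02-07), i.e. 2010-03-23; acted on 2010-03-21, 2 days prematurely.

Step 7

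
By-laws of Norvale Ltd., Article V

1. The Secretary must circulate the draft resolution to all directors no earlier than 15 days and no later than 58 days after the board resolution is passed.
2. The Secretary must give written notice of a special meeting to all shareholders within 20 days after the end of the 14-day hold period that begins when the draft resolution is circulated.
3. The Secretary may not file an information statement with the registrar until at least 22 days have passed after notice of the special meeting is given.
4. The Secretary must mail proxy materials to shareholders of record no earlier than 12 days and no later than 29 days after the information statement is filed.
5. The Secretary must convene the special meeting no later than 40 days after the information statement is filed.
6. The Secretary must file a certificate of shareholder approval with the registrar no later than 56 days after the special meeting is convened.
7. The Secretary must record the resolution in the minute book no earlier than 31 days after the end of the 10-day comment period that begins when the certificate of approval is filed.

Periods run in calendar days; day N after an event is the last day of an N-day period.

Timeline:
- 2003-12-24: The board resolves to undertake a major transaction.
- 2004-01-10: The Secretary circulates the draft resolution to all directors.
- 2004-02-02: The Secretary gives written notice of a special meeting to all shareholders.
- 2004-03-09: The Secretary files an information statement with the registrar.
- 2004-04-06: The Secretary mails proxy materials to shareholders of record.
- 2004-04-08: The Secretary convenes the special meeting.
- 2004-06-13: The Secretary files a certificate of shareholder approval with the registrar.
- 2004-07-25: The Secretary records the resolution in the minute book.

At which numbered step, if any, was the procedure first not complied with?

Step 6

(1) the permitted window runs from 2003-12-24 + 15 = 2004-01-08 to 2003-12-24 + 58 = 2004-02-20; 2004-01-10 falls inside that range.
(2) due by 2004-01-24 + 20 days = 2004-02-13; done 2004-02-02 — timely.
(3) permitted from 2004-02-02 + 22 days = 2004-02-24 onward; done 2004-03-09 — permitted.
(4) the permitted window runs from 2004-03-09 + 12 = 2004-03-21 to 2004-03-09 + 29 = 2004-04-07; done 2004-04-06, which is between those dates.
(5) due by 2004-03-09 + 40 days = 2004-04-18; done 2004-04-08 — timely.
(6) due by 2004-04-08 + 56 days = 2004-06-03; done 2004-06-13 — 10 days late.
The procedure was therefore not followed at step 6.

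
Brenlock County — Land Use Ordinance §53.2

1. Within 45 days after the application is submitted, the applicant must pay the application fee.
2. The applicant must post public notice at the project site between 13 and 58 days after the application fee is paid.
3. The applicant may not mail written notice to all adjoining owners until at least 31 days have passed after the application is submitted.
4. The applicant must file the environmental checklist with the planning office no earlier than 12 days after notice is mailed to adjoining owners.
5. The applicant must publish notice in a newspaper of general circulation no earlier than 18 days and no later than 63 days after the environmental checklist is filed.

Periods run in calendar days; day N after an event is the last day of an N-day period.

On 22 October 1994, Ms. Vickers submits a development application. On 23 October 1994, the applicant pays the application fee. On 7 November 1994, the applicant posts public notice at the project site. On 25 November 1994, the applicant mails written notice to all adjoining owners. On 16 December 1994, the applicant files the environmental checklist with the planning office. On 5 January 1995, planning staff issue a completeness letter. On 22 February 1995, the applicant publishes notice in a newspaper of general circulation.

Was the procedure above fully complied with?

(1) due by 22 October 1994 + 45 days = 6 December 1994; done 23 October 1994 — timely.
(2) the permitted window runs from 23 October 1994 + 13 = 5 November 1994 to 23 October 1994 + 58 = 20 December 1994; done 7 November 1994 — within the window.
(3) permitted from 22 October 1994 + 31 days = 22 November 1994 onward; done 25 November 1994 — permitted.
(4) permitted from 25 November 1994 + 12 days = 7 December 1994 onward; done 16 December 1994 — permitted.
(5) the permitted window runs from 16 December 1994 + 18 = 3 January 1995 to 16 December 1994 + 63 = 17 February 1995; done 22 February 1995 — 5 days after the window closed.
Later steps need not be reached.

No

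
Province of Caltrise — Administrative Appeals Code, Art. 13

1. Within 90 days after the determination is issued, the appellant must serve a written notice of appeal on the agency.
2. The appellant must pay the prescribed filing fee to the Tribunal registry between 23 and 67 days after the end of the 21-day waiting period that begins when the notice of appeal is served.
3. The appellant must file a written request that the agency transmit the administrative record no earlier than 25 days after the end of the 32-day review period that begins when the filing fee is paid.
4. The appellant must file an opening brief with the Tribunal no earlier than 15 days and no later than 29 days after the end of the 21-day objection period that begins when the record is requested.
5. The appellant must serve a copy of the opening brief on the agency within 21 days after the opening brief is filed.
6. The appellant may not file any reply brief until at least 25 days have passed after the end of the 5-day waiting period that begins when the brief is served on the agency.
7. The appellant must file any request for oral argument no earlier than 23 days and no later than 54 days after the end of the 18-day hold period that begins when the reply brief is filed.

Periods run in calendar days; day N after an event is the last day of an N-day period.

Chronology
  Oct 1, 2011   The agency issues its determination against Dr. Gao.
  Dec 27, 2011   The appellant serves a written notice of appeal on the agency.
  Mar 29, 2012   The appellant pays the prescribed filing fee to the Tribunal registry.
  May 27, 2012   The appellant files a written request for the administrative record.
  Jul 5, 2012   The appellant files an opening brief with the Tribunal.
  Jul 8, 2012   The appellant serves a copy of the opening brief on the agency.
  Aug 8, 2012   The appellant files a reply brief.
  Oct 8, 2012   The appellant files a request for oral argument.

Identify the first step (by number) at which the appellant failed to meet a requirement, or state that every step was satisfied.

Step 1: 90 days after Oct 1, 2011 (when the determination is issued) is Dec 30, 2011; Dec 27, 2011 is within that limit.
Step 2: the window is 23–67 days after Jan 17, 2012 (end of the 21-day waiting period, which began when the notice of appeal is served on Dec 27, 2011), so Feb 9, 2012 through Mar 24, 2012; Mar 29, 2012 is 5 days past the end of the window.
That is the first point of non-compliance.

Step 2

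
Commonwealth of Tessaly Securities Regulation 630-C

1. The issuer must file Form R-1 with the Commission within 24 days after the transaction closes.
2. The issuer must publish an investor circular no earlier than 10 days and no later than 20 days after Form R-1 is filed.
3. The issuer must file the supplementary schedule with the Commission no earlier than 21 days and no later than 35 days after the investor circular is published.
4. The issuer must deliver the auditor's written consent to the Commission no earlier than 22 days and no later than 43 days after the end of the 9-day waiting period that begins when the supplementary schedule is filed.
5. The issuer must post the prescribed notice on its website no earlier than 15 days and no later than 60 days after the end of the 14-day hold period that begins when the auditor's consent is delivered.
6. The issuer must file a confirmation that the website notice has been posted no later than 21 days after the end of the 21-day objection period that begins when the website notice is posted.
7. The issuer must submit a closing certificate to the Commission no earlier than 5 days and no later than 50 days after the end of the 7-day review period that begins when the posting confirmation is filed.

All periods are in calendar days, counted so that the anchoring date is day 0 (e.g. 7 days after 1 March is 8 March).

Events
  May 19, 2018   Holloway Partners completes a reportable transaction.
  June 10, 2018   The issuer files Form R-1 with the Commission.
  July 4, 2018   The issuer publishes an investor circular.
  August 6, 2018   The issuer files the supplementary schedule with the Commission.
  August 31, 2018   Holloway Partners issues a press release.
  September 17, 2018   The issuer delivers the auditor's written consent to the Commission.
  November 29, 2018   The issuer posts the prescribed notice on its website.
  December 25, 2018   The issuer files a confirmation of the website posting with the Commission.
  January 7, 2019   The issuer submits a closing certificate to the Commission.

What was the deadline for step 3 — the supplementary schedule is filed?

Step 3 runs from July 4, 2018, when the investor circular is published. The window is 21–35 days after July 4, 2018; it closes on August 8, 2018.

August 8, 2018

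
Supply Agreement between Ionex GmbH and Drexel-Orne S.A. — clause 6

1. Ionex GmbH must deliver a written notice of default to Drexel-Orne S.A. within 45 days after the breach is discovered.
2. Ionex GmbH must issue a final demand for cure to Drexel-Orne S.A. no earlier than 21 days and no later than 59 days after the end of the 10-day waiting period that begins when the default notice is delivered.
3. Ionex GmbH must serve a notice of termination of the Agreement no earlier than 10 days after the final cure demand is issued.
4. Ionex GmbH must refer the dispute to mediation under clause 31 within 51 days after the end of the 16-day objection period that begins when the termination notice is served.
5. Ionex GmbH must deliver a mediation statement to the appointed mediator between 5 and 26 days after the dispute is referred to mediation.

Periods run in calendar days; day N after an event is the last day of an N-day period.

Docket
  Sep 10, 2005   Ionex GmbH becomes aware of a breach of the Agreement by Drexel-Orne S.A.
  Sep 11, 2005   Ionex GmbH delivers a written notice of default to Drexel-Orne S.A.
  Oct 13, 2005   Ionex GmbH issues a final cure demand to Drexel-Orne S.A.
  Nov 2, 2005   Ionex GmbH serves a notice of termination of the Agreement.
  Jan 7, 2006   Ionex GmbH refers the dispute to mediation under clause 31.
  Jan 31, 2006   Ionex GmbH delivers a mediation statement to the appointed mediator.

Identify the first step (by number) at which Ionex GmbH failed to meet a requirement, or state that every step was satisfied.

None — every step was satisfied

Step 1 — counting 45 days from Sep 10, 2005 (when the breach is discovered) gives a deadline of Oct 25, 2005; completed Sep 11, 2005, before the deadline.
Step 2 — 21 and 59 days from Sep 21, 2005 (end of the 10-day waiting period, which began when the default notice is delivered on Sep 11, 2005) are Oct 12, 2005 and Nov 19, 2005 respectively; done Oct 13, 2005 — within the window.
Step 3 — must wait 10 days from Oct 13, 2005 (when the final cure demand is issued), so not before Oct 23, 2005; Nov 2, 2005 is on or after that date.
Step 4 — counting 51 days from Nov 18, 2005 (end of the 16-day objection period, which began when the termination notice is served on Nov 2, 2005) gives a deadline of Jan 8, 2006; Jan 7, 2006 is within that limit.
Step 5 — 5 and 26 days from Jan 7, 2006 (when the dispute is referred to mediation) are Jan 12, 2006 and Feb 2, 2006 respectively; done Jan 31, 2006 — within the window.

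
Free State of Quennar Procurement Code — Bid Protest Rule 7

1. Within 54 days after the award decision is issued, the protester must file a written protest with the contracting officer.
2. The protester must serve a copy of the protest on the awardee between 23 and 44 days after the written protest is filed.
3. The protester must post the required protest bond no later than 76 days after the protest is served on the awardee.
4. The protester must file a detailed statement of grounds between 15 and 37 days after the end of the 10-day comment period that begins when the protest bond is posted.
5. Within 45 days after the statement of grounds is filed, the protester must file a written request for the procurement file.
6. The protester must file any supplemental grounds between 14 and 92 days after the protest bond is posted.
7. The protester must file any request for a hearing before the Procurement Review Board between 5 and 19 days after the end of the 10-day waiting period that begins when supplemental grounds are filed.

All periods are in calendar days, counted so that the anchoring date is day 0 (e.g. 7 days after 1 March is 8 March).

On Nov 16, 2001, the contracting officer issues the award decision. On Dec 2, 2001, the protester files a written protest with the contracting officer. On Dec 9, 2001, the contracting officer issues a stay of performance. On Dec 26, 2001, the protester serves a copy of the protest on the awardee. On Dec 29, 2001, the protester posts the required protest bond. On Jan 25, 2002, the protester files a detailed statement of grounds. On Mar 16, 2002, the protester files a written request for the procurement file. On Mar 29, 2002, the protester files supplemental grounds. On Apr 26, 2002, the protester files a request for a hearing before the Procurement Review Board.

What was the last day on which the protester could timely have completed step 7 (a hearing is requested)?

Apr 27, 2002

Supplemental grounds are filed on Mar 29, 2002; the 10-day waiting period therefore ends Apr 8, 2002, and step 7 runs from that date. The window is 5–19 days after Apr 8, 2002; it closes on Apr 27, 2002.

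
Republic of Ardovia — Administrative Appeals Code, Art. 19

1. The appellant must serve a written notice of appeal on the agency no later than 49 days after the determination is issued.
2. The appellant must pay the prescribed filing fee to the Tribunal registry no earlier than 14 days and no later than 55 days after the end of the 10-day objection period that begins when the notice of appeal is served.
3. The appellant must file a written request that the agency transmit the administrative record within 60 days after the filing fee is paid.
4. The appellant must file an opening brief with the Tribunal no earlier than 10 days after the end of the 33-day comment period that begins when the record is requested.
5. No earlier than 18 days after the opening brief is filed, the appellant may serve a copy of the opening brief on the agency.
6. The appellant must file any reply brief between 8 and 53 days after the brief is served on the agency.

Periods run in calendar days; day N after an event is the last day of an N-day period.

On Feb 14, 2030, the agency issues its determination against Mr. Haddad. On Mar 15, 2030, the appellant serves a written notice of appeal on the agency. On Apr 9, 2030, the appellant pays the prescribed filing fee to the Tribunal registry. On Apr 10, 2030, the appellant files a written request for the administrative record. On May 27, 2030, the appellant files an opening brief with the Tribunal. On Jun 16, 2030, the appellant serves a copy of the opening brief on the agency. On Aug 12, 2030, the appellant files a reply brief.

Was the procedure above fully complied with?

No

(1) due by Feb 14, 2030 + 49 days = Apr 4, 2030; completed Mar 15, 2030, before the deadline.
(2) the permitted window runs from Mar 25, 2030 + 14 = Apr 8, 2030 to Mar 25, 2030 + 55 = May 19, 2030; done Apr 9, 2030 — within the window.
(3) due by Apr 9, 2030 + 60 days = Jun 8, 2030; done Apr 10, 2030 — timely.
(4) permitted from May 13, 2030 + 10 days = May 23, 2030 onward; done May 27, 2030 — permitted.
(5) permitted from May 27, 2030 + 18 days = Jun 14, 2030 onward; Jun 16, 2030 is on or after that date.
(6) the permitted window runs from Jun 16, 2030 + 8 = Jun 24, 2030 to Jun 16, 2030 + 53 = Aug 8, 2030; Aug 12, 2030 is 4 days past the end of the window.
The analysis stops there.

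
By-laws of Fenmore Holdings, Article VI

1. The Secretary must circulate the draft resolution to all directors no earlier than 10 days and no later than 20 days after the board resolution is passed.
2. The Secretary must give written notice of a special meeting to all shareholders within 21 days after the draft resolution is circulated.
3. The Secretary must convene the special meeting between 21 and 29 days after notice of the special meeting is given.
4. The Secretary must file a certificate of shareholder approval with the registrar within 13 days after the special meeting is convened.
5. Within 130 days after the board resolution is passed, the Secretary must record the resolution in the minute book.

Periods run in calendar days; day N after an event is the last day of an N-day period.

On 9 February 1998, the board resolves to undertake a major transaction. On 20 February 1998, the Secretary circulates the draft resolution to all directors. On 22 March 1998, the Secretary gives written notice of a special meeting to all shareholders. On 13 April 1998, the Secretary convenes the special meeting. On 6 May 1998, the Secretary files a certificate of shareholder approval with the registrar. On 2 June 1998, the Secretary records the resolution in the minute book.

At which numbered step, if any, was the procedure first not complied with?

Step 1: the window is 10–20 days after 9 February 1998 (when the board resolution is passed), so 19 February 1998 through 1 March 1998; done 20 February 1998 — within the window.
Step 2: 21 days after 20 February 1998 (when the draft resolution is circulated) is 13 March 1998; done 22 March 1998 — 9 days late.

Step 2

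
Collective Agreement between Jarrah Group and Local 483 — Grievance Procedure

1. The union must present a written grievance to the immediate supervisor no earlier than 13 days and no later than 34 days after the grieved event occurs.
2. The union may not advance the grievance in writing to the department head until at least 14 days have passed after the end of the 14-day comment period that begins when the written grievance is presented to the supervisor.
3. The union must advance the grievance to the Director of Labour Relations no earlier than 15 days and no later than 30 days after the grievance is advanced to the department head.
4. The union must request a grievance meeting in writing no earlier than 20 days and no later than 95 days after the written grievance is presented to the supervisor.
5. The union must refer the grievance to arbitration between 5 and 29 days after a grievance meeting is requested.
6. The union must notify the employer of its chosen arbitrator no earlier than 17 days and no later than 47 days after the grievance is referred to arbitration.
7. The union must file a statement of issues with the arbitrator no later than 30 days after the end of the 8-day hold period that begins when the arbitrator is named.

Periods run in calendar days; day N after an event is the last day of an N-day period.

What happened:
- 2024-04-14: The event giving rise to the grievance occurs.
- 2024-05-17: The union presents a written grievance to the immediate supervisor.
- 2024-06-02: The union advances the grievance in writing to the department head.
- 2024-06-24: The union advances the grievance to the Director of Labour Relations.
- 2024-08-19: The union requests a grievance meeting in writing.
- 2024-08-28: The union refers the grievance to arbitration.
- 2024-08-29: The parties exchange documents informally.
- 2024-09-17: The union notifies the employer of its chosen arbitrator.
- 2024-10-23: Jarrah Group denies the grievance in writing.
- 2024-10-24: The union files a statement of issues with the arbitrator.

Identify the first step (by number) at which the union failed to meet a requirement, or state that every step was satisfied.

Step 2

(1) the permitted window runs from 2024-04-14 + 13 = 2024-04-27 to 2024-04-14 + 34 = 2024-05-18; 2024-05-17 falls inside that range.
(2) permitted from 2024-05-31 + 14 days = 2024-06-14 onward; 2024-06-02 is 12 days before the earliest permitted date.
No need to go further; step 2 was not satisfied.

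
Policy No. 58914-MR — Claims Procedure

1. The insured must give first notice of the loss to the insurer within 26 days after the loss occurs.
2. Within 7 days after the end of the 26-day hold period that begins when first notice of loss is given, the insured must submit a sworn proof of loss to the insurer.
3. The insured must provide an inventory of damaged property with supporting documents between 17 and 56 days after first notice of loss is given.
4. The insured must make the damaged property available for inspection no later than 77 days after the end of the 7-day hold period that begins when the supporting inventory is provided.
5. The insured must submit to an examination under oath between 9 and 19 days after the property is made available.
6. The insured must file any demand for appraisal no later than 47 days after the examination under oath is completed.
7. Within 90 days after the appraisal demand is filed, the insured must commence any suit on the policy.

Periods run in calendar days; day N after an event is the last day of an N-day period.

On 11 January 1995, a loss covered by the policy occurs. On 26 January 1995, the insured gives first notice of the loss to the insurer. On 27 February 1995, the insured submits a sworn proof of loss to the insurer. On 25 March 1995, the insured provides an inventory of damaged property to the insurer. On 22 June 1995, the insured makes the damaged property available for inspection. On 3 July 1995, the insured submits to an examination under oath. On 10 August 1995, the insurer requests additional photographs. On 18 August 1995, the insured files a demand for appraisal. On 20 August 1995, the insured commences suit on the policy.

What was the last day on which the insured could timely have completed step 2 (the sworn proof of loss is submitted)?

28 February 1995

First notice of loss is given on 26 January 1995; the 26-day hold period therefore ends 21 February 1995, and step 2 runs from that date. 7 days after 21 February 1995 is 28 February 1995.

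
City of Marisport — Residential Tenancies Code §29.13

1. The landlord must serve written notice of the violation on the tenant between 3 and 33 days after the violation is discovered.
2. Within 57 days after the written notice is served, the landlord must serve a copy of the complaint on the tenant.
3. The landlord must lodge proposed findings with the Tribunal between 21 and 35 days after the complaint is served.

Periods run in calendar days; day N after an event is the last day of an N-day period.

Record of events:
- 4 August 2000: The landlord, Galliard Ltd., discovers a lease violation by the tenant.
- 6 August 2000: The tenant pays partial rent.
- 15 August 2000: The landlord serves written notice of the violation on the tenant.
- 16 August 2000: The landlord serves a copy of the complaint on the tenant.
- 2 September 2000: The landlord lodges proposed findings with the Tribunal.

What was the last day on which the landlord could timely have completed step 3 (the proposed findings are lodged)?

Step 3 runs from 16 August 2000, when the complaint is served. The window is 21–35 days after 16 August 2000; it closes on 20 September 2000.

20 September 2000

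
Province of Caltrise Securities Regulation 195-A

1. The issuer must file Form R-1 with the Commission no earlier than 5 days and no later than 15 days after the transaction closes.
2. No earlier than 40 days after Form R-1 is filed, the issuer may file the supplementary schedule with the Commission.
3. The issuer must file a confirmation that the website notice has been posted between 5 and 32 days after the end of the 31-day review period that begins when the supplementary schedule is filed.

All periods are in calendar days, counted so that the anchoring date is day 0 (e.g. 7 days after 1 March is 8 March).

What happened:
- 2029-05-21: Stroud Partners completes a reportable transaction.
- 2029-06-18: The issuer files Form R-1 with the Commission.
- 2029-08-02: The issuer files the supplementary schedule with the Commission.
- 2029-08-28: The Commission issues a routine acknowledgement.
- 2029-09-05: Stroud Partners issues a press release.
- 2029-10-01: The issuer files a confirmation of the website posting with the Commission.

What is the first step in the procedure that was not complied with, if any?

(1) the permitted window runs from 2029-05-21 + 5 = 2029-05-26 to 2029-05-21 + 15 = 2029-06-05; 2029-06-18 is 13 days past the end of the window.
That is the first point of non-compliance.

Step 1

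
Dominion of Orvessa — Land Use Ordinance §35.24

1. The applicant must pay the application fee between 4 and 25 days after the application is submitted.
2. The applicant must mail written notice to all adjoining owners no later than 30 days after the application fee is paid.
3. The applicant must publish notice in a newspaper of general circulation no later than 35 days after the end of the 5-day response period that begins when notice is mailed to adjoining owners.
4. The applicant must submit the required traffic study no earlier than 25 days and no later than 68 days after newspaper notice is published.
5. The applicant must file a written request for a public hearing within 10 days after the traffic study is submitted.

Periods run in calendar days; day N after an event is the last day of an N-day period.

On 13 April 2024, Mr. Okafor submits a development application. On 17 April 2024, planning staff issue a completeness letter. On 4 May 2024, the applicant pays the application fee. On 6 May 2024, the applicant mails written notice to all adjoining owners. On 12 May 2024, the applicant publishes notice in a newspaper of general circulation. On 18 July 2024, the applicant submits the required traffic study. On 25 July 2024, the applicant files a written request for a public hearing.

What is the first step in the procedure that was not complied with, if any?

None — every step was satisfied

Step 1: the window is 4–25 days after 13 April 2024 (when the application is submitted), so 17 April 2024 through 8 May 2024; 4 May 2024 falls inside that range.
Step 2: 30 days after 4 May 2024 (when the application fee is paid) is 3 June 2024; completed 6 May 2024, before the deadline.
Step 3: 35 days after 11 May 2024 (end of the 5-day response period, which began when notice is mailed to adjoining owners on 6 May 2024) is 15 June 2024; 12 May 2024 is within that limit.
Step 4: the window is 25–68 days after 12 May 2024 (when newspaper notice is published), so 6 June 2024 through 19 July 2024; done 18 July 2024, which is between those dates.
Step 5: 10 days after 18 July 2024 (when the traffic study is submitted) is 28 July 2024; done 25 July 2024 — timely.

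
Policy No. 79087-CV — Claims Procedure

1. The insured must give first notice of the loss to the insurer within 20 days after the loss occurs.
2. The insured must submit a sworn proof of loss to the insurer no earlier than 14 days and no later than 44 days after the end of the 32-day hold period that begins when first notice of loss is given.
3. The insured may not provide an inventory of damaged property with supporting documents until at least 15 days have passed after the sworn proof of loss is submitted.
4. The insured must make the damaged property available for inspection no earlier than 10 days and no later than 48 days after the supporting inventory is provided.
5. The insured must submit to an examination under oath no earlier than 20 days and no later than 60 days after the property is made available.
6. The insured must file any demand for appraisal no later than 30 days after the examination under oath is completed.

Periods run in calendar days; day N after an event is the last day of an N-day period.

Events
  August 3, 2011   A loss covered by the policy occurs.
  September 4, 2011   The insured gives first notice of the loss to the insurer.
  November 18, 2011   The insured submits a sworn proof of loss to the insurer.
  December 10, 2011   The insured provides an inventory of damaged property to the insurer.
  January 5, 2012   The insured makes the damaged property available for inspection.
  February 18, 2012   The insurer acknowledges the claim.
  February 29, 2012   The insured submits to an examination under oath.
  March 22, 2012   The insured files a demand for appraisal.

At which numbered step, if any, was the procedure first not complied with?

Step 1 — counting 20 days from August 3, 2011 (when the loss occurs) gives a deadline of August 23, 2011; September 4, 2011 misses that deadline by 12 days.

Step 1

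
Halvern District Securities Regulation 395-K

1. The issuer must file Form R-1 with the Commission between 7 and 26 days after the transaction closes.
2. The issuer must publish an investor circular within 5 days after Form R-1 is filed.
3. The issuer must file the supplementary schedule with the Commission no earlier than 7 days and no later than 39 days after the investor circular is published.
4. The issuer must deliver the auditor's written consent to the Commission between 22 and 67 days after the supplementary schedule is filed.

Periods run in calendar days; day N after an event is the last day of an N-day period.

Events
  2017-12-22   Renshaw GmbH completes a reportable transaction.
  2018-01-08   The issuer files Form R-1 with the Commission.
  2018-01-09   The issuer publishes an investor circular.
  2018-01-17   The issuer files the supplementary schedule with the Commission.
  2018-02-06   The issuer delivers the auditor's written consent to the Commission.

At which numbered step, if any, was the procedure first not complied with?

Step 4

Step 1 — 7 and 26 days from 2017-12-22 (when the transaction closes) are 2017-12-29 and 2018-01-17 respectively; 2018-01-08 falls inside that range.
Step 2 — counting 5 days from 2018-01-08 (when Form R-1 is filed) gives a deadline of 2018-01-13; 2018-01-09 is within that limit.
Step 3 — 7 and 39 days from 2018-01-09 (when the investor circular is published) are 2018-01-16 and 2018-02-17 respectively; done 2018-01-17, which is between those dates.
Step 4 — 22 and 67 days from 2018-01-17 (when the supplementary schedule is filed) are 2018-02-08 and 2018-03-25 respectively; 2018-02-06 is 2 days too early.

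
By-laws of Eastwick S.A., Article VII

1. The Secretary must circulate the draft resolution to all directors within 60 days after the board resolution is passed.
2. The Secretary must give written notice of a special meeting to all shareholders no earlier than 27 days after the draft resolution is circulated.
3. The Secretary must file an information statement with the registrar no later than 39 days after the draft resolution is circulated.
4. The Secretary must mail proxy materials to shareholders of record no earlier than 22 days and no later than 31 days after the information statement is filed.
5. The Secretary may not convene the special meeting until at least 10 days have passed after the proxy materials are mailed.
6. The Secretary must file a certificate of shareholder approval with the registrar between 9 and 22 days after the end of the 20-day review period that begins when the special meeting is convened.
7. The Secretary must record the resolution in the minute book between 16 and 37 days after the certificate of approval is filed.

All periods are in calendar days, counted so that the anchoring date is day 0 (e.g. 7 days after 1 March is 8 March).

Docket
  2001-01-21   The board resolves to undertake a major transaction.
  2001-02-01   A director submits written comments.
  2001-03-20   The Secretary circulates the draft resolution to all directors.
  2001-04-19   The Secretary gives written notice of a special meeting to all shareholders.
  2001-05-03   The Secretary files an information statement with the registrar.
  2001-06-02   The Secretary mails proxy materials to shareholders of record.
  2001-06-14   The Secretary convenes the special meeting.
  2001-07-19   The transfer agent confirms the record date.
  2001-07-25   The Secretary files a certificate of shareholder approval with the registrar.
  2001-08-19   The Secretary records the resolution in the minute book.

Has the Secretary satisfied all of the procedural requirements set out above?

No

(1) due by 2001-01-21 + 60 days = 2001-03-22; 2001-03-20 is within that limit.
(2) permitted from 2001-03-20 + 27 days = 2001-04-16 onward; 2001-04-19 is on or after that date.
(3) due by 2001-03-20 + 39 days = 2001-04-28; not done until 2001-05-03, 5 days after the deadline.
Later steps need not be reached.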